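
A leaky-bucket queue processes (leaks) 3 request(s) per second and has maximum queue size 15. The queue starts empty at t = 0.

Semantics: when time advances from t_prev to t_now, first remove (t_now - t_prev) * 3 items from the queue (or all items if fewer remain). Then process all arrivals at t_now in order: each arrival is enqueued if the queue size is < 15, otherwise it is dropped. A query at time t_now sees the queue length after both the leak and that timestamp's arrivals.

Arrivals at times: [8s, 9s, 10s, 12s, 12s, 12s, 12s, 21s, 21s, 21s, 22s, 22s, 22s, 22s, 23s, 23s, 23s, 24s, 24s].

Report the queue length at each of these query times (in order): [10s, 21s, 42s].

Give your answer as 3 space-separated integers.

Queue lengths at query times:
  query t=10s: backlog = 1
  query t=21s: backlog = 3
  query t=42s: backlog = 0

Answer: 1 3 0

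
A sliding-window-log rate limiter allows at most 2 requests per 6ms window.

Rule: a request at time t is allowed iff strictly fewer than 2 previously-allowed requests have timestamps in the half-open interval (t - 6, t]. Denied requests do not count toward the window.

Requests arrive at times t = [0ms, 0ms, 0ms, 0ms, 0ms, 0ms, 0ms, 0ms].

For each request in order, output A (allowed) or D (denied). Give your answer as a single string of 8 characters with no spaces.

Tracking allowed requests in the window:
  req#1 t=0ms: ALLOW
  req#2 t=0ms: ALLOW
  req#3 t=0ms: DENY
  req#4 t=0ms: DENY
  req#5 t=0ms: DENY
  req#6 t=0ms: DENY
  req#7 t=0ms: DENY
  req#8 t=0ms: DENY

Answer: AADDDDDD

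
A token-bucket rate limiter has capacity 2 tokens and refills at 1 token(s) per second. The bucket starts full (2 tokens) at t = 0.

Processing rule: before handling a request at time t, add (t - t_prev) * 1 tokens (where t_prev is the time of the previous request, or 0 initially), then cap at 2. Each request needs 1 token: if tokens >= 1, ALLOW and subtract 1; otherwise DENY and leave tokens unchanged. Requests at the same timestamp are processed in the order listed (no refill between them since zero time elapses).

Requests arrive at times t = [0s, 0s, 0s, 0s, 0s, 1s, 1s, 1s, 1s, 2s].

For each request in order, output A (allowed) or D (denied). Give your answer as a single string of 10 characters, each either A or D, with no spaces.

Simulating step by step:
  req#1 t=0s: ALLOW
  req#2 t=0s: ALLOW
  req#3 t=0s: DENY
  req#4 t=0s: DENY
  req#5 t=0s: DENY
  req#6 t=1s: ALLOW
  req#7 t=1s: DENY
  req#8 t=1s: DENY
  req#9 t=1s: DENY
  req#10 t=2s: ALLOW

Answer: AADDDADDDA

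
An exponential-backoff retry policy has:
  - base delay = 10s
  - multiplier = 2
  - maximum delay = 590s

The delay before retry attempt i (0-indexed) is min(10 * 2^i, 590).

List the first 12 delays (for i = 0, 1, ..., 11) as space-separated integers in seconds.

Computing each delay:
  i=0: min(10*2^0, 590) = 10
  i=1: min(10*2^1, 590) = 20
  i=2: min(10*2^2, 590) = 40
  i=3: min(10*2^3, 590) = 80
  i=4: min(10*2^4, 590) = 160
  i=5: min(10*2^5, 590) = 320
  i=6: min(10*2^6, 590) = 590
  i=7: min(10*2^7, 590) = 590
  i=8: min(10*2^8, 590) = 590
  i=9: min(10*2^9, 590) = 590
  i=10: min(10*2^10, 590) = 590
  i=11: min(10*2^11, 590) = 590

Answer: 10 20 40 80 160 320 590 590 590 590 590 590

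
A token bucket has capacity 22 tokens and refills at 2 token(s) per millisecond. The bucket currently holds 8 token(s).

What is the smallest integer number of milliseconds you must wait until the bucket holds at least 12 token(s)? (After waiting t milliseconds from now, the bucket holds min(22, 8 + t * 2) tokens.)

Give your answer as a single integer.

Need 8 + t * 2 >= 12, so t >= 4/2.
Smallest integer t = ceil(4/2) = 2.

Answer: 2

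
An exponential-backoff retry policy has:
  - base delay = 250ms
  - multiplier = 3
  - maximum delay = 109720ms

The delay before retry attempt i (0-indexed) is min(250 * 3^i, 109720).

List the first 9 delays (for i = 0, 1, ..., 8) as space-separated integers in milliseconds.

Answer: 250 750 2250 6750 20250 60750 109720 109720 109720

Derivation:
Computing each delay:
  i=0: min(250*3^0, 109720) = 250
  i=1: min(250*3^1, 109720) = 750
  i=2: min(250*3^2, 109720) = 2250
  i=3: min(250*3^3, 109720) = 6750
  i=4: min(250*3^4, 109720) = 20250
  i=5: min(250*3^5, 109720) = 60750
  i=6: min(250*3^6, 109720) = 109720
  i=7: min(250*3^7, 109720) = 109720
  i=8: min(250*3^8, 109720) = 109720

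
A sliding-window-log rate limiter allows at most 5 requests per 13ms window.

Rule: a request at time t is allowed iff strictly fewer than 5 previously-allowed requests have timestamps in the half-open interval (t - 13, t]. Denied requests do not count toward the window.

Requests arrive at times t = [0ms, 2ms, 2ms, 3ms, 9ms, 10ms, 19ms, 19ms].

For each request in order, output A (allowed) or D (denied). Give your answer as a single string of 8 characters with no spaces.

Tracking allowed requests in the window:
  req#1 t=0ms: ALLOW
  req#2 t=2ms: ALLOW
  req#3 t=2ms: ALLOW
  req#4 t=3ms: ALLOW
  req#5 t=9ms: ALLOW
  req#6 t=10ms: DENY
  req#7 t=19ms: ALLOW
  req#8 t=19ms: ALLOW

Answer: AAAAADAA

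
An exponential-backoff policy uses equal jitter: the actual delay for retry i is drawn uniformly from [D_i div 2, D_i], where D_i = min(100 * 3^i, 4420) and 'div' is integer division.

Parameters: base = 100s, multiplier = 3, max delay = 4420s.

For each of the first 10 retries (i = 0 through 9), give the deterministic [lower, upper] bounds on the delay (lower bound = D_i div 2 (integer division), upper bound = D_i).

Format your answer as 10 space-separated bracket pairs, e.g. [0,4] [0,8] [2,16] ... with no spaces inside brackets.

Answer: [50,100] [150,300] [450,900] [1350,2700] [2210,4420] [2210,4420] [2210,4420] [2210,4420] [2210,4420] [2210,4420]

Derivation:
Computing bounds per retry:
  i=0: D_i=min(100*3^0,4420)=100, bounds=[50,100]
  i=1: D_i=min(100*3^1,4420)=300, bounds=[150,300]
  i=2: D_i=min(100*3^2,4420)=900, bounds=[450,900]
  i=3: D_i=min(100*3^3,4420)=2700, bounds=[1350,2700]
  i=4: D_i=min(100*3^4,4420)=4420, bounds=[2210,4420]
  i=5: D_i=min(100*3^5,4420)=4420, bounds=[2210,4420]
  i=6: D_i=min(100*3^6,4420)=4420, bounds=[2210,4420]
  i=7: D_i=min(100*3^7,4420)=4420, bounds=[2210,4420]
  i=8: D_i=min(100*3^8,4420)=4420, bounds=[2210,4420]
  i=9: D_i=min(100*3^9,4420)=4420, bounds=[2210,4420]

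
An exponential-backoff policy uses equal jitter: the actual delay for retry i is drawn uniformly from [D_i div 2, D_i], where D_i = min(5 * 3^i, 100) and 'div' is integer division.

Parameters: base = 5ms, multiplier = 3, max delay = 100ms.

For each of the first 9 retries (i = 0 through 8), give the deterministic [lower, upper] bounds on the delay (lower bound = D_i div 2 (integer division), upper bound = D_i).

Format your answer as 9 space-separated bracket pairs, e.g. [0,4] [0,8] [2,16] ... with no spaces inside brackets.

Computing bounds per retry:
  i=0: D_i=min(5*3^0,100)=5, bounds=[2,5]
  i=1: D_i=min(5*3^1,100)=15, bounds=[7,15]
  i=2: D_i=min(5*3^2,100)=45, bounds=[22,45]
  i=3: D_i=min(5*3^3,100)=100, bounds=[50,100]
  i=4: D_i=min(5*3^4,100)=100, bounds=[50,100]
  i=5: D_i=min(5*3^5,100)=100, bounds=[50,100]
  i=6: D_i=min(5*3^6,100)=100, bounds=[50,100]
  i=7: D_i=min(5*3^7,100)=100, bounds=[50,100]
  i=8: D_i=min(5*3^8,100)=100, bounds=[50,100]

Answer: [2,5] [7,15] [22,45] [50,100] [50,100] [50,100] [50,100] [50,100] [50,100]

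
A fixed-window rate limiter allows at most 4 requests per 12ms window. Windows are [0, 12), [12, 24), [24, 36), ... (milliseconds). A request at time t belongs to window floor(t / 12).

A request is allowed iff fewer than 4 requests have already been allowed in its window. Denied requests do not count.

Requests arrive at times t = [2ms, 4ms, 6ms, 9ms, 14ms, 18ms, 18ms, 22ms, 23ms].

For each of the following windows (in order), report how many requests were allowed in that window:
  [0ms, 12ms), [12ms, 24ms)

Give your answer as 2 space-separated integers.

Processing requests:
  req#1 t=2ms (window 0): ALLOW
  req#2 t=4ms (window 0): ALLOW
  req#3 t=6ms (window 0): ALLOW
  req#4 t=9ms (window 0): ALLOW
  req#5 t=14ms (window 1): ALLOW
  req#6 t=18ms (window 1): ALLOW
  req#7 t=18ms (window 1): ALLOW
  req#8 t=22ms (window 1): ALLOW
  req#9 t=23ms (window 1): DENY

Allowed counts by window: 4 4

Answer: 4 4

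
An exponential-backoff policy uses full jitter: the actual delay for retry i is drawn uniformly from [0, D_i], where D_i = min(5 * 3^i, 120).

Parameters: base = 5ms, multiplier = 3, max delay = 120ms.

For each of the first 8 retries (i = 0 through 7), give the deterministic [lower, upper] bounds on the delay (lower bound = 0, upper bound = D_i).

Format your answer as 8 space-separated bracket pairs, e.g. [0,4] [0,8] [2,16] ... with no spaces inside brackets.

Computing bounds per retry:
  i=0: D_i=min(5*3^0,120)=5, bounds=[0,5]
  i=1: D_i=min(5*3^1,120)=15, bounds=[0,15]
  i=2: D_i=min(5*3^2,120)=45, bounds=[0,45]
  i=3: D_i=min(5*3^3,120)=120, bounds=[0,120]
  i=4: D_i=min(5*3^4,120)=120, bounds=[0,120]
  i=5: D_i=min(5*3^5,120)=120, bounds=[0,120]
  i=6: D_i=min(5*3^6,120)=120, bounds=[0,120]
  i=7: D_i=min(5*3^7,120)=120, bounds=[0,120]

Answer: [0,5] [0,15] [0,45] [0,120] [0,120] [0,120] [0,120] [0,120]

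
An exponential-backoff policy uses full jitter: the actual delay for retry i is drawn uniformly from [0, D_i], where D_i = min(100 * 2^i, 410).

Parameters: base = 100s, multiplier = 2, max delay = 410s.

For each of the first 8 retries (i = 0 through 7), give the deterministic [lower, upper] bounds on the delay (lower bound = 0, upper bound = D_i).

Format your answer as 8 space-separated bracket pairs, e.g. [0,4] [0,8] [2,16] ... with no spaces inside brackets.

Computing bounds per retry:
  i=0: D_i=min(100*2^0,410)=100, bounds=[0,100]
  i=1: D_i=min(100*2^1,410)=200, bounds=[0,200]
  i=2: D_i=min(100*2^2,410)=400, bounds=[0,400]
  i=3: D_i=min(100*2^3,410)=410, bounds=[0,410]
  i=4: D_i=min(100*2^4,410)=410, bounds=[0,410]
  i=5: D_i=min(100*2^5,410)=410, bounds=[0,410]
  i=6: D_i=min(100*2^6,410)=410, bounds=[0,410]
  i=7: D_i=min(100*2^7,410)=410, bounds=[0,410]

Answer: [0,100] [0,200] [0,400] [0,410] [0,410] [0,410] [0,410] [0,410]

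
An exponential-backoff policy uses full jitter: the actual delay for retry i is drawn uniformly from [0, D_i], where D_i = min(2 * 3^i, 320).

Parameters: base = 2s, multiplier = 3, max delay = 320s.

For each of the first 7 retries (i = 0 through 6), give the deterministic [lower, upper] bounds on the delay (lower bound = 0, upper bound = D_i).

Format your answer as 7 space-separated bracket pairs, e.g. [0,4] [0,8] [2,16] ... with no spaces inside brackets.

Answer: [0,2] [0,6] [0,18] [0,54] [0,162] [0,320] [0,320]

Derivation:
Computing bounds per retry:
  i=0: D_i=min(2*3^0,320)=2, bounds=[0,2]
  i=1: D_i=min(2*3^1,320)=6, bounds=[0,6]
  i=2: D_i=min(2*3^2,320)=18, bounds=[0,18]
  i=3: D_i=min(2*3^3,320)=54, bounds=[0,54]
  i=4: D_i=min(2*3^4,320)=162, bounds=[0,162]
  i=5: D_i=min(2*3^5,320)=320, bounds=[0,320]
  i=6: D_i=min(2*3^6,320)=320, bounds=[0,320]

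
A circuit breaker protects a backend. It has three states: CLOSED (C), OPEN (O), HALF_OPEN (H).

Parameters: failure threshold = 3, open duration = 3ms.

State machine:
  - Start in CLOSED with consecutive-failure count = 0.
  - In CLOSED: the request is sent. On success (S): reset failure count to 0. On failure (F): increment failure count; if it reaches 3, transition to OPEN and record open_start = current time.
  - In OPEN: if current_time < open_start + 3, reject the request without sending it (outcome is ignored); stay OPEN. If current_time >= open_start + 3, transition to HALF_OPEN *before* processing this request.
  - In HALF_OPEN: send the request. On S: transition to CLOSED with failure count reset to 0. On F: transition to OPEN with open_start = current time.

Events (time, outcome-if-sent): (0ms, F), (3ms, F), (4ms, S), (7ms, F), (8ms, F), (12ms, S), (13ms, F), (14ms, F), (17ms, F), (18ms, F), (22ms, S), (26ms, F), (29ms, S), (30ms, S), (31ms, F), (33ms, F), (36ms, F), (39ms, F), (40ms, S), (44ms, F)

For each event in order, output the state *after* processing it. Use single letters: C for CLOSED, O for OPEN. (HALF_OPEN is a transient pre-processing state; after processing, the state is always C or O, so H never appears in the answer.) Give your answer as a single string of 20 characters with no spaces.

State after each event:
  event#1 t=0ms outcome=F: state=CLOSED
  event#2 t=3ms outcome=F: state=CLOSED
  event#3 t=4ms outcome=S: state=CLOSED
  event#4 t=7ms outcome=F: state=CLOSED
  event#5 t=8ms outcome=F: state=CLOSED
  event#6 t=12ms outcome=S: state=CLOSED
  event#7 t=13ms outcome=F: state=CLOSED
  event#8 t=14ms outcome=F: state=CLOSED
  event#9 t=17ms outcome=F: state=OPEN
  event#10 t=18ms outcome=F: state=OPEN
  event#11 t=22ms outcome=S: state=CLOSED
  event#12 t=26ms outcome=F: state=CLOSED
  event#13 t=29ms outcome=S: state=CLOSED
  event#14 t=30ms outcome=S: state=CLOSED
  event#15 t=31ms outcome=F: state=CLOSED
  event#16 t=33ms outcome=F: state=CLOSED
  event#17 t=36ms outcome=F: state=OPEN
  event#18 t=39ms outcome=F: state=OPEN
  event#19 t=40ms outcome=S: state=OPEN
  event#20 t=44ms outcome=F: state=OPEN

Answer: CCCCCCCCOOCCCCCCOOOO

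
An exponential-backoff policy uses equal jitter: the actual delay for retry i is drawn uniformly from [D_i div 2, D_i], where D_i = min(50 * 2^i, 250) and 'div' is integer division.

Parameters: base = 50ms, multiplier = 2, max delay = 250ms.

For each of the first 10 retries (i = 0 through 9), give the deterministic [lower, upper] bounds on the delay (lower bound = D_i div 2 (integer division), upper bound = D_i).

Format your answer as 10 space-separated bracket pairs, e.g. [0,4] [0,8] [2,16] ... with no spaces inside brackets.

Answer: [25,50] [50,100] [100,200] [125,250] [125,250] [125,250] [125,250] [125,250] [125,250] [125,250]

Derivation:
Computing bounds per retry:
  i=0: D_i=min(50*2^0,250)=50, bounds=[25,50]
  i=1: D_i=min(50*2^1,250)=100, bounds=[50,100]
  i=2: D_i=min(50*2^2,250)=200, bounds=[100,200]
  i=3: D_i=min(50*2^3,250)=250, bounds=[125,250]
  i=4: D_i=min(50*2^4,250)=250, bounds=[125,250]
  i=5: D_i=min(50*2^5,250)=250, bounds=[125,250]
  i=6: D_i=min(50*2^6,250)=250, bounds=[125,250]
  i=7: D_i=min(50*2^7,250)=250, bounds=[125,250]
  i=8: D_i=min(50*2^8,250)=250, bounds=[125,250]
  i=9: D_i=min(50*2^9,250)=250, bounds=[125,250]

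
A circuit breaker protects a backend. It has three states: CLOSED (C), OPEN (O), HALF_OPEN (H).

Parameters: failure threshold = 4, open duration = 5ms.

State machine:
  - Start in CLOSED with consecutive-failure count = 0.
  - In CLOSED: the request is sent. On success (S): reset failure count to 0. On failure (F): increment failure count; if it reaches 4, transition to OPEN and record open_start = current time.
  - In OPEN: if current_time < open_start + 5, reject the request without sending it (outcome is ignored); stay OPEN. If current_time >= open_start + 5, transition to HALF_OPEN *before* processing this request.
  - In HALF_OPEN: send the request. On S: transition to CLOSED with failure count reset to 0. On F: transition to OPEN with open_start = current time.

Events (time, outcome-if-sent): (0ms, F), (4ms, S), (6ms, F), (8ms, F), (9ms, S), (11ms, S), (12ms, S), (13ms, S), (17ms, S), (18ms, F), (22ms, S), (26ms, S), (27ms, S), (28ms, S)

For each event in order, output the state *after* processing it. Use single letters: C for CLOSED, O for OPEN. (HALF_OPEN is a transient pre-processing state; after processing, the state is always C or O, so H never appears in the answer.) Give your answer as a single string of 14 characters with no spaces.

Answer: CCCCCCCCCCCCCC

Derivation:
State after each event:
  event#1 t=0ms outcome=F: state=CLOSED
  event#2 t=4ms outcome=S: state=CLOSED
  event#3 t=6ms outcome=F: state=CLOSED
  event#4 t=8ms outcome=F: state=CLOSED
  event#5 t=9ms outcome=S: state=CLOSED
  event#6 t=11ms outcome=S: state=CLOSED
  event#7 t=12ms outcome=S: state=CLOSED
  event#8 t=13ms outcome=S: state=CLOSED
  event#9 t=17ms outcome=S: state=CLOSED
  event#10 t=18ms outcome=F: state=CLOSED
  event#11 t=22ms outcome=S: state=CLOSED
  event#12 t=26ms outcome=S: state=CLOSED
  event#13 t=27ms outcome=S: state=CLOSED
  event#14 t=28ms outcome=S: state=CLOSED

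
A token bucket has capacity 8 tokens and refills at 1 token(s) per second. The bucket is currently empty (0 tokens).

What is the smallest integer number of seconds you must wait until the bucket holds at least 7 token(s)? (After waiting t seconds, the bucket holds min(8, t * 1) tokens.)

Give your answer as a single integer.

Answer: 7

Derivation:
Need t * 1 >= 7, so t >= 7/1.
Smallest integer t = ceil(7/1) = 7.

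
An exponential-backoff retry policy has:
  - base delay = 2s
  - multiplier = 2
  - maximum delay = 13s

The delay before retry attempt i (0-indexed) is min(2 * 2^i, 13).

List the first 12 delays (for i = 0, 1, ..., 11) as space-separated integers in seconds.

Answer: 2 4 8 13 13 13 13 13 13 13 13 13

Derivation:
Computing each delay:
  i=0: min(2*2^0, 13) = 2
  i=1: min(2*2^1, 13) = 4
  i=2: min(2*2^2, 13) = 8
  i=3: min(2*2^3, 13) = 13
  i=4: min(2*2^4, 13) = 13
  i=5: min(2*2^5, 13) = 13
  i=6: min(2*2^6, 13) = 13
  i=7: min(2*2^7, 13) = 13
  i=8: min(2*2^8, 13) = 13
  i=9: min(2*2^9, 13) = 13
  i=10: min(2*2^10, 13) = 13
  i=11: min(2*2^11, 13) = 13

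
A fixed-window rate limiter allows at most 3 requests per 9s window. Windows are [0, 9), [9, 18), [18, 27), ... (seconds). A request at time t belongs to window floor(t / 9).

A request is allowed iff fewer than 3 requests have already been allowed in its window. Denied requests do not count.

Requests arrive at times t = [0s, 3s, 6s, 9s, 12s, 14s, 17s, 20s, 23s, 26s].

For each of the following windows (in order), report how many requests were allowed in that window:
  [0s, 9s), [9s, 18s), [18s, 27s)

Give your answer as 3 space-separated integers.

Processing requests:
  req#1 t=0s (window 0): ALLOW
  req#2 t=3s (window 0): ALLOW
  req#3 t=6s (window 0): ALLOW
  req#4 t=9s (window 1): ALLOW
  req#5 t=12s (window 1): ALLOW
  req#6 t=14s (window 1): ALLOW
  req#7 t=17s (window 1): DENY
  req#8 t=20s (window 2): ALLOW
  req#9 t=23s (window 2): ALLOW
  req#10 t=26s (window 2): ALLOW

Allowed counts by window: 3 3 3

Answer: 3 3 3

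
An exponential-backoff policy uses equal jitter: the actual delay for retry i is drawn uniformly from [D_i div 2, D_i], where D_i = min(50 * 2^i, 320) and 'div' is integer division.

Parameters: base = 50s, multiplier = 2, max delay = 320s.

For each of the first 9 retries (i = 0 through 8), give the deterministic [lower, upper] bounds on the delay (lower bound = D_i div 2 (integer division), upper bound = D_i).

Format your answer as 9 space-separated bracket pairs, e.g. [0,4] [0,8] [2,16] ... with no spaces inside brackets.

Answer: [25,50] [50,100] [100,200] [160,320] [160,320] [160,320] [160,320] [160,320] [160,320]

Derivation:
Computing bounds per retry:
  i=0: D_i=min(50*2^0,320)=50, bounds=[25,50]
  i=1: D_i=min(50*2^1,320)=100, bounds=[50,100]
  i=2: D_i=min(50*2^2,320)=200, bounds=[100,200]
  i=3: D_i=min(50*2^3,320)=320, bounds=[160,320]
  i=4: D_i=min(50*2^4,320)=320, bounds=[160,320]
  i=5: D_i=min(50*2^5,320)=320, bounds=[160,320]
  i=6: D_i=min(50*2^6,320)=320, bounds=[160,320]
  i=7: D_i=min(50*2^7,320)=320, bounds=[160,320]
  i=8: D_i=min(50*2^8,320)=320, bounds=[160,320]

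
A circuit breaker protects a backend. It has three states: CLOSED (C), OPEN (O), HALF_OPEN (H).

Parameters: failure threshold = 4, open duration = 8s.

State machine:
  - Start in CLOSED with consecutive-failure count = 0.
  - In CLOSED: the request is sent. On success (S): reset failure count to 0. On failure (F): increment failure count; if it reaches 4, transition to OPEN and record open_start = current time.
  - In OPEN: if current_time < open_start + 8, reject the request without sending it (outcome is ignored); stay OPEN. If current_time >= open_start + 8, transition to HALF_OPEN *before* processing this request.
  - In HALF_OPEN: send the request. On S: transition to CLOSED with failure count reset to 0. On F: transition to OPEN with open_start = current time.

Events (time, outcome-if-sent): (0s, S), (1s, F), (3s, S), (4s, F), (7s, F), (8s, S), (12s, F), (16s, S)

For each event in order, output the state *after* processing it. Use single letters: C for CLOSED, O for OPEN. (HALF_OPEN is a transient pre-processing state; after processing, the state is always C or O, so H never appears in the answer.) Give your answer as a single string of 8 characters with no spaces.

Answer: CCCCCCCC

Derivation:
State after each event:
  event#1 t=0s outcome=S: state=CLOSED
  event#2 t=1s outcome=F: state=CLOSED
  event#3 t=3s outcome=S: state=CLOSED
  event#4 t=4s outcome=F: state=CLOSED
  event#5 t=7s outcome=F: state=CLOSED
  event#6 t=8s outcome=S: state=CLOSED
  event#7 t=12s outcome=F: state=CLOSED
  event#8 t=16s outcome=S: state=CLOSED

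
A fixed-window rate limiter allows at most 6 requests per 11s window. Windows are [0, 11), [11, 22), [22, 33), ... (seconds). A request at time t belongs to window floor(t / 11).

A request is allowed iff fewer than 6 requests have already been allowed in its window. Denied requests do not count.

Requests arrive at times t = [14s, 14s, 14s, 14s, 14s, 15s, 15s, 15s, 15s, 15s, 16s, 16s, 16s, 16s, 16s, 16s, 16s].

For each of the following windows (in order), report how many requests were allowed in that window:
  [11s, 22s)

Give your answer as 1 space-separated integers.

Processing requests:
  req#1 t=14s (window 1): ALLOW
  req#2 t=14s (window 1): ALLOW
  req#3 t=14s (window 1): ALLOW
  req#4 t=14s (window 1): ALLOW
  req#5 t=14s (window 1): ALLOW
  req#6 t=15s (window 1): ALLOW
  req#7 t=15s (window 1): DENY
  req#8 t=15s (window 1): DENY
  req#9 t=15s (window 1): DENY
  req#10 t=15s (window 1): DENY
  req#11 t=16s (window 1): DENY
  req#12 t=16s (window 1): DENY
  req#13 t=16s (window 1): DENY
  req#14 t=16s (window 1): DENY
  req#15 t=16s (window 1): DENY
  req#16 t=16s (window 1): DENY
  req#17 t=16s (window 1): DENY

Allowed counts by window: 6

Answer: 6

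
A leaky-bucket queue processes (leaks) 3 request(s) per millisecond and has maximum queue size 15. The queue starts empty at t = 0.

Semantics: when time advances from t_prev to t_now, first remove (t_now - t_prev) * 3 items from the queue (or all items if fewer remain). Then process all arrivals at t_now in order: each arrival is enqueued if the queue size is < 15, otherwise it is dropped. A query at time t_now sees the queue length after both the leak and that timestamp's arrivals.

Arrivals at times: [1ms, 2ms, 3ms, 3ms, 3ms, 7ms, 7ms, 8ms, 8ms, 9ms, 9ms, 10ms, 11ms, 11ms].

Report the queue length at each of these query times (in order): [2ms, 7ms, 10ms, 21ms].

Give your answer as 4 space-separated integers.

Queue lengths at query times:
  query t=2ms: backlog = 1
  query t=7ms: backlog = 2
  query t=10ms: backlog = 1
  query t=21ms: backlog = 0

Answer: 1 2 1 0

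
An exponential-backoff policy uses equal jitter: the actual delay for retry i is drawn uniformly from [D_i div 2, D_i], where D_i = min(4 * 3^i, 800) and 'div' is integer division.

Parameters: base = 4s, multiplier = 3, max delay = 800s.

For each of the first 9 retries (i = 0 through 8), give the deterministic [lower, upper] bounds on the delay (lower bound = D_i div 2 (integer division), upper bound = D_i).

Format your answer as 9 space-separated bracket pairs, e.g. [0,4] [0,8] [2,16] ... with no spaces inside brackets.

Answer: [2,4] [6,12] [18,36] [54,108] [162,324] [400,800] [400,800] [400,800] [400,800]

Derivation:
Computing bounds per retry:
  i=0: D_i=min(4*3^0,800)=4, bounds=[2,4]
  i=1: D_i=min(4*3^1,800)=12, bounds=[6,12]
  i=2: D_i=min(4*3^2,800)=36, bounds=[18,36]
  i=3: D_i=min(4*3^3,800)=108, bounds=[54,108]
  i=4: D_i=min(4*3^4,800)=324, bounds=[162,324]
  i=5: D_i=min(4*3^5,800)=800, bounds=[400,800]
  i=6: D_i=min(4*3^6,800)=800, bounds=[400,800]
  i=7: D_i=min(4*3^7,800)=800, bounds=[400,800]
  i=8: D_i=min(4*3^8,800)=800, bounds=[400,800]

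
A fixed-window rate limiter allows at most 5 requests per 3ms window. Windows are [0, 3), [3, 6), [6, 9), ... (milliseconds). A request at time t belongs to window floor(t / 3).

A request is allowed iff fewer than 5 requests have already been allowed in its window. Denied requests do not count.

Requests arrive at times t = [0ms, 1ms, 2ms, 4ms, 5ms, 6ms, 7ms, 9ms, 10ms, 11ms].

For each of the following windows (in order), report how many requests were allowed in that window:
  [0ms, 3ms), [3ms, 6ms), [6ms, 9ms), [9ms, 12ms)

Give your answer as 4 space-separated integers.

Processing requests:
  req#1 t=0ms (window 0): ALLOW
  req#2 t=1ms (window 0): ALLOW
  req#3 t=2ms (window 0): ALLOW
  req#4 t=4ms (window 1): ALLOW
  req#5 t=5ms (window 1): ALLOW
  req#6 t=6ms (window 2): ALLOW
  req#7 t=7ms (window 2): ALLOW
  req#8 t=9ms (window 3): ALLOW
  req#9 t=10ms (window 3): ALLOW
  req#10 t=11ms (window 3): ALLOW

Allowed counts by window: 3 2 2 3

Answer: 3 2 2 3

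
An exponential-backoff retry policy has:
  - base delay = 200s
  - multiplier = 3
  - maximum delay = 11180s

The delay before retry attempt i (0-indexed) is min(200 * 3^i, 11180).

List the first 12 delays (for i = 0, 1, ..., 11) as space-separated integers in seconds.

Computing each delay:
  i=0: min(200*3^0, 11180) = 200
  i=1: min(200*3^1, 11180) = 600
  i=2: min(200*3^2, 11180) = 1800
  i=3: min(200*3^3, 11180) = 5400
  i=4: min(200*3^4, 11180) = 11180
  i=5: min(200*3^5, 11180) = 11180
  i=6: min(200*3^6, 11180) = 11180
  i=7: min(200*3^7, 11180) = 11180
  i=8: min(200*3^8, 11180) = 11180
  i=9: min(200*3^9, 11180) = 11180
  i=10: min(200*3^10, 11180) = 11180
  i=11: min(200*3^11, 11180) = 11180

Answer: 200 600 1800 5400 11180 11180 11180 11180 11180 11180 11180 11180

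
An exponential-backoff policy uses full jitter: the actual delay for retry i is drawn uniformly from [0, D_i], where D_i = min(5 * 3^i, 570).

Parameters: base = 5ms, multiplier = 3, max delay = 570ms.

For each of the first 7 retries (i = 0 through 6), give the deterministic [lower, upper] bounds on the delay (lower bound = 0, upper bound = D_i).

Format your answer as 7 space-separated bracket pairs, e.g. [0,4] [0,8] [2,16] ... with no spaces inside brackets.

Answer: [0,5] [0,15] [0,45] [0,135] [0,405] [0,570] [0,570]

Derivation:
Computing bounds per retry:
  i=0: D_i=min(5*3^0,570)=5, bounds=[0,5]
  i=1: D_i=min(5*3^1,570)=15, bounds=[0,15]
  i=2: D_i=min(5*3^2,570)=45, bounds=[0,45]
  i=3: D_i=min(5*3^3,570)=135, bounds=[0,135]
  i=4: D_i=min(5*3^4,570)=405, bounds=[0,405]
  i=5: D_i=min(5*3^5,570)=570, bounds=[0,570]
  i=6: D_i=min(5*3^6,570)=570, bounds=[0,570]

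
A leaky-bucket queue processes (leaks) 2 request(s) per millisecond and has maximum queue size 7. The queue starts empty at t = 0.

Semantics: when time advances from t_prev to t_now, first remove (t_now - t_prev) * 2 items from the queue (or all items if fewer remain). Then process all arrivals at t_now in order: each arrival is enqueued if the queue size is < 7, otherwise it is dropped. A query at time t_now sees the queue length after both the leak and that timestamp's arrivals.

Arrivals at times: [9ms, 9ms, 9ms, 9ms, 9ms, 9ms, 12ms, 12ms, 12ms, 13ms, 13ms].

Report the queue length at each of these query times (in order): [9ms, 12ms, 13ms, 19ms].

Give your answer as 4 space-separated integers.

Answer: 6 3 3 0

Derivation:
Queue lengths at query times:
  query t=9ms: backlog = 6
  query t=12ms: backlog = 3
  query t=13ms: backlog = 3
  query t=19ms: backlog = 0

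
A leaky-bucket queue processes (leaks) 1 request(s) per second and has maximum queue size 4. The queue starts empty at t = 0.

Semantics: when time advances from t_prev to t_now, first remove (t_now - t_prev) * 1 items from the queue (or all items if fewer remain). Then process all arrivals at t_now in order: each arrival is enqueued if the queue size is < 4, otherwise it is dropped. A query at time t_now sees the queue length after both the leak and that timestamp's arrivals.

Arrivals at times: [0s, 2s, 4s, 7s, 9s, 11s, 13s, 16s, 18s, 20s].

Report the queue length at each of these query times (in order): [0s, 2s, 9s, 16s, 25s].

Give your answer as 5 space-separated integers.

Answer: 1 1 1 1 0

Derivation:
Queue lengths at query times:
  query t=0s: backlog = 1
  query t=2s: backlog = 1
  query t=9s: backlog = 1
  query t=16s: backlog = 1
  query t=25s: backlog = 0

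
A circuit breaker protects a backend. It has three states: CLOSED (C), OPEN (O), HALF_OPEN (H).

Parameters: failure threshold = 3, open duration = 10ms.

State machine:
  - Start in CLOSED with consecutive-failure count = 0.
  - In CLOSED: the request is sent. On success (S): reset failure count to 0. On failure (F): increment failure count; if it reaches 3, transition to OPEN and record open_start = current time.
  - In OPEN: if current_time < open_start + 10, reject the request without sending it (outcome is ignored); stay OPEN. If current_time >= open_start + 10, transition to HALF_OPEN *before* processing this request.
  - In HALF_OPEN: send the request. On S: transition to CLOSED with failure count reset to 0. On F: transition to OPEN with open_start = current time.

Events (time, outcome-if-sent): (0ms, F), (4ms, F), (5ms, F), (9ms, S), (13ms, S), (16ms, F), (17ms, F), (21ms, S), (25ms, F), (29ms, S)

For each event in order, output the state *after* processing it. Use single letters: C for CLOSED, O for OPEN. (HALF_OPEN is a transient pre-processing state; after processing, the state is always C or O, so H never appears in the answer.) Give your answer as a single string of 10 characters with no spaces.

State after each event:
  event#1 t=0ms outcome=F: state=CLOSED
  event#2 t=4ms outcome=F: state=CLOSED
  event#3 t=5ms outcome=F: state=OPEN
  event#4 t=9ms outcome=S: state=OPEN
  event#5 t=13ms outcome=S: state=OPEN
  event#6 t=16ms outcome=F: state=OPEN
  event#7 t=17ms outcome=F: state=OPEN
  event#8 t=21ms outcome=S: state=OPEN
  event#9 t=25ms outcome=F: state=OPEN
  event#10 t=29ms outcome=S: state=CLOSED

Answer: CCOOOOOOOC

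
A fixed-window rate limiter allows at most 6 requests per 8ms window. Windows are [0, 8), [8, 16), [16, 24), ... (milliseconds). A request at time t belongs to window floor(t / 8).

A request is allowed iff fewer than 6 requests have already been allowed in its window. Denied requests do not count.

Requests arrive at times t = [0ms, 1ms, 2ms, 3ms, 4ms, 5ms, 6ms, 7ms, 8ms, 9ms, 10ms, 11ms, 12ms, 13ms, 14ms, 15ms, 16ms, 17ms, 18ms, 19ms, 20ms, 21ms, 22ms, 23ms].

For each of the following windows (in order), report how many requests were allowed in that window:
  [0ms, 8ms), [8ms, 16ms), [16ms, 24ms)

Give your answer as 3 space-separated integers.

Processing requests:
  req#1 t=0ms (window 0): ALLOW
  req#2 t=1ms (window 0): ALLOW
  req#3 t=2ms (window 0): ALLOW
  req#4 t=3ms (window 0): ALLOW
  req#5 t=4ms (window 0): ALLOW
  req#6 t=5ms (window 0): ALLOW
  req#7 t=6ms (window 0): DENY
  req#8 t=7ms (window 0): DENY
  req#9 t=8ms (window 1): ALLOW
  req#10 t=9ms (window 1): ALLOW
  req#11 t=10ms (window 1): ALLOW
  req#12 t=11ms (window 1): ALLOW
  req#13 t=12ms (window 1): ALLOW
  req#14 t=13ms (window 1): ALLOW
  req#15 t=14ms (window 1): DENY
  req#16 t=15ms (window 1): DENY
  req#17 t=16ms (window 2): ALLOW
  req#18 t=17ms (window 2): ALLOW
  req#19 t=18ms (window 2): ALLOW
  req#20 t=19ms (window 2): ALLOW
  req#21 t=20ms (window 2): ALLOW
  req#22 t=21ms (window 2): ALLOW
  req#23 t=22ms (window 2): DENY
  req#24 t=23ms (window 2): DENY

Allowed counts by window: 6 6 6

Answer: 6 6 6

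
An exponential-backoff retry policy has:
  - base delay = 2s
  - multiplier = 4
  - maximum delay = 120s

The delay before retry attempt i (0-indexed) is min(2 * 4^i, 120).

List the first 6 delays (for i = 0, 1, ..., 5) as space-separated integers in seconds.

Answer: 2 8 32 120 120 120

Derivation:
Computing each delay:
  i=0: min(2*4^0, 120) = 2
  i=1: min(2*4^1, 120) = 8
  i=2: min(2*4^2, 120) = 32
  i=3: min(2*4^3, 120) = 120
  i=4: min(2*4^4, 120) = 120
  i=5: min(2*4^5, 120) = 120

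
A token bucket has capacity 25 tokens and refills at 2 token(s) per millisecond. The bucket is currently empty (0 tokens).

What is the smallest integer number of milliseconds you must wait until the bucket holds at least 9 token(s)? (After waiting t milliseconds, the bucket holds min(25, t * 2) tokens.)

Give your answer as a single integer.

Need t * 2 >= 9, so t >= 9/2.
Smallest integer t = ceil(9/2) = 5.

Answer: 5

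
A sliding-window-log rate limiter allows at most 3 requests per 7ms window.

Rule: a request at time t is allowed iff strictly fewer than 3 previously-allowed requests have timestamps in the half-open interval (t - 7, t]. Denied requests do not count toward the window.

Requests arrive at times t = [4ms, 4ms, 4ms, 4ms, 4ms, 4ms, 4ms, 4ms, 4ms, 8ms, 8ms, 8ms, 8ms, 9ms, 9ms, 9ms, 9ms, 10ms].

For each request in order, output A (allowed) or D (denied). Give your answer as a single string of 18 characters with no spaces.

Answer: AAADDDDDDDDDDDDDDD

Derivation:
Tracking allowed requests in the window:
  req#1 t=4ms: ALLOW
  req#2 t=4ms: ALLOW
  req#3 t=4ms: ALLOW
  req#4 t=4ms: DENY
  req#5 t=4ms: DENY
  req#6 t=4ms: DENY
  req#7 t=4ms: DENY
  req#8 t=4ms: DENY
  req#9 t=4ms: DENY
  req#10 t=8ms: DENY
  req#11 t=8ms: DENY
  req#12 t=8ms: DENY
  req#13 t=8ms: DENY
  req#14 t=9ms: DENY
  req#15 t=9ms: DENY
  req#16 t=9ms: DENY
  req#17 t=9ms: DENY
  req#18 t=10ms: DENY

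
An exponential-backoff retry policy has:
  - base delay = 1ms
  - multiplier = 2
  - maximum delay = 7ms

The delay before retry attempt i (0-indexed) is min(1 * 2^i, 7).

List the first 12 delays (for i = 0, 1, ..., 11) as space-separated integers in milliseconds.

Answer: 1 2 4 7 7 7 7 7 7 7 7 7

Derivation:
Computing each delay:
  i=0: min(1*2^0, 7) = 1
  i=1: min(1*2^1, 7) = 2
  i=2: min(1*2^2, 7) = 4
  i=3: min(1*2^3, 7) = 7
  i=4: min(1*2^4, 7) = 7
  i=5: min(1*2^5, 7) = 7
  i=6: min(1*2^6, 7) = 7
  i=7: min(1*2^7, 7) = 7
  i=8: min(1*2^8, 7) = 7
  i=9: min(1*2^9, 7) = 7
  i=10: min(1*2^10, 7) = 7
  i=11: min(1*2^11, 7) = 7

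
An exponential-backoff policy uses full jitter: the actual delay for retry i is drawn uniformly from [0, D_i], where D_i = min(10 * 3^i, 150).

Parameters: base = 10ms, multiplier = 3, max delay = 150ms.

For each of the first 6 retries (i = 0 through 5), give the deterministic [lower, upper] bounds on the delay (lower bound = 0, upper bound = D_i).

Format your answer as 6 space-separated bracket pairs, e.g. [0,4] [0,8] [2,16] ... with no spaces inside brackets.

Computing bounds per retry:
  i=0: D_i=min(10*3^0,150)=10, bounds=[0,10]
  i=1: D_i=min(10*3^1,150)=30, bounds=[0,30]
  i=2: D_i=min(10*3^2,150)=90, bounds=[0,90]
  i=3: D_i=min(10*3^3,150)=150, bounds=[0,150]
  i=4: D_i=min(10*3^4,150)=150, bounds=[0,150]
  i=5: D_i=min(10*3^5,150)=150, bounds=[0,150]

Answer: [0,10] [0,30] [0,90] [0,150] [0,150] [0,150]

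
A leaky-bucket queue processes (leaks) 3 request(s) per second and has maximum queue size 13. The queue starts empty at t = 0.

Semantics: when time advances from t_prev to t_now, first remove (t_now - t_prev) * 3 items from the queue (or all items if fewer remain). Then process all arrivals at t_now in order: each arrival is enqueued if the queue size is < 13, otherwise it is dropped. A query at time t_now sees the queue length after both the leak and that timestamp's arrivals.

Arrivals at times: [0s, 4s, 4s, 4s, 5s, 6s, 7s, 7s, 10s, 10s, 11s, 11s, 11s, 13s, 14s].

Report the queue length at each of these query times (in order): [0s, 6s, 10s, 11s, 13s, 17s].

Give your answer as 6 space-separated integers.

Queue lengths at query times:
  query t=0s: backlog = 1
  query t=6s: backlog = 1
  query t=10s: backlog = 2
  query t=11s: backlog = 3
  query t=13s: backlog = 1
  query t=17s: backlog = 0

Answer: 1 1 2 3 1 0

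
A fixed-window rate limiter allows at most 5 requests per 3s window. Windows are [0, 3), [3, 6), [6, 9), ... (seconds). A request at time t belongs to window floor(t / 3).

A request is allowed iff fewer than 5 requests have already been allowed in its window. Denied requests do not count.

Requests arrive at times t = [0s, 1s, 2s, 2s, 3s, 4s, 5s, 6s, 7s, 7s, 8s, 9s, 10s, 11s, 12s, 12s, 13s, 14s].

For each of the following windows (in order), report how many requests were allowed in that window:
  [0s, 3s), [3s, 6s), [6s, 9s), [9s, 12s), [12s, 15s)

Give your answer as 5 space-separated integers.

Processing requests:
  req#1 t=0s (window 0): ALLOW
  req#2 t=1s (window 0): ALLOW
  req#3 t=2s (window 0): ALLOW
  req#4 t=2s (window 0): ALLOW
  req#5 t=3s (window 1): ALLOW
  req#6 t=4s (window 1): ALLOW
  req#7 t=5s (window 1): ALLOW
  req#8 t=6s (window 2): ALLOW
  req#9 t=7s (window 2): ALLOW
  req#10 t=7s (window 2): ALLOW
  req#11 t=8s (window 2): ALLOW
  req#12 t=9s (window 3): ALLOW
  req#13 t=10s (window 3): ALLOW
  req#14 t=11s (window 3): ALLOW
  req#15 t=12s (window 4): ALLOW
  req#16 t=12s (window 4): ALLOW
  req#17 t=13s (window 4): ALLOW
  req#18 t=14s (window 4): ALLOW

Allowed counts by window: 4 3 4 3 4

Answer: 4 3 4 3 4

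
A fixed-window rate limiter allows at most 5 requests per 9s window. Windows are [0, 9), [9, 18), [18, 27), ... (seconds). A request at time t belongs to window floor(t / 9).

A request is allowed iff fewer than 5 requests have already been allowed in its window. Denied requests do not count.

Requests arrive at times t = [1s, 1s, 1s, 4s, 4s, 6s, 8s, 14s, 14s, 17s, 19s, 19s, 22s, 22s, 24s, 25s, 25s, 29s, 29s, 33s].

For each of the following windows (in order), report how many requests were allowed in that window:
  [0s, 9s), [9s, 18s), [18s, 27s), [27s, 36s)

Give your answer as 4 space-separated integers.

Answer: 5 3 5 3

Derivation:
Processing requests:
  req#1 t=1s (window 0): ALLOW
  req#2 t=1s (window 0): ALLOW
  req#3 t=1s (window 0): ALLOW
  req#4 t=4s (window 0): ALLOW
  req#5 t=4s (window 0): ALLOW
  req#6 t=6s (window 0): DENY
  req#7 t=8s (window 0): DENY
  req#8 t=14s (window 1): ALLOW
  req#9 t=14s (window 1): ALLOW
  req#10 t=17s (window 1): ALLOW
  req#11 t=19s (window 2): ALLOW
  req#12 t=19s (window 2): ALLOW
  req#13 t=22s (window 2): ALLOW
  req#14 t=22s (window 2): ALLOW
  req#15 t=24s (window 2): ALLOW
  req#16 t=25s (window 2): DENY
  req#17 t=25s (window 2): DENY
  req#18 t=29s (window 3): ALLOW
  req#19 t=29s (window 3): ALLOW
  req#20 t=33s (window 3): ALLOW

Allowed counts by window: 5 3 5 3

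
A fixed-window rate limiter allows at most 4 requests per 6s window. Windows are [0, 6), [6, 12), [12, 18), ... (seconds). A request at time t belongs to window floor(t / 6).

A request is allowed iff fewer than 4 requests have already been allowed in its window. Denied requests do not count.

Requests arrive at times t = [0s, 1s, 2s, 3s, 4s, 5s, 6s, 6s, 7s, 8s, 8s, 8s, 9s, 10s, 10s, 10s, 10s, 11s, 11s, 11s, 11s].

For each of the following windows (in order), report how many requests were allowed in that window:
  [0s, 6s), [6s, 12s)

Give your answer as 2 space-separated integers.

Answer: 4 4

Derivation:
Processing requests:
  req#1 t=0s (window 0): ALLOW
  req#2 t=1s (window 0): ALLOW
  req#3 t=2s (window 0): ALLOW
  req#4 t=3s (window 0): ALLOW
  req#5 t=4s (window 0): DENY
  req#6 t=5s (window 0): DENY
  req#7 t=6s (window 1): ALLOW
  req#8 t=6s (window 1): ALLOW
  req#9 t=7s (window 1): ALLOW
  req#10 t=8s (window 1): ALLOW
  req#11 t=8s (window 1): DENY
  req#12 t=8s (window 1): DENY
  req#13 t=9s (window 1): DENY
  req#14 t=10s (window 1): DENY
  req#15 t=10s (window 1): DENY
  req#16 t=10s (window 1): DENY
  req#17 t=10s (window 1): DENY
  req#18 t=11s (window 1): DENY
  req#19 t=11s (window 1): DENY
  req#20 t=11s (window 1): DENY
  req#21 t=11s (window 1): DENY

Allowed counts by window: 4 4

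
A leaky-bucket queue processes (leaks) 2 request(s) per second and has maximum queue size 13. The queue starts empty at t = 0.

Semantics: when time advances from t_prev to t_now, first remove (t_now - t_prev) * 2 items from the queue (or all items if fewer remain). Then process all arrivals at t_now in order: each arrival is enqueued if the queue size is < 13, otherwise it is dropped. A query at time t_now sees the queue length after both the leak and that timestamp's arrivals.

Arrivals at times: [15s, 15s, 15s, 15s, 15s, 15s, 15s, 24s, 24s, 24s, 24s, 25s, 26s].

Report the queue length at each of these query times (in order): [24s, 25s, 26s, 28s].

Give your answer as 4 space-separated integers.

Queue lengths at query times:
  query t=24s: backlog = 4
  query t=25s: backlog = 3
  query t=26s: backlog = 2
  query t=28s: backlog = 0

Answer: 4 3 2 0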